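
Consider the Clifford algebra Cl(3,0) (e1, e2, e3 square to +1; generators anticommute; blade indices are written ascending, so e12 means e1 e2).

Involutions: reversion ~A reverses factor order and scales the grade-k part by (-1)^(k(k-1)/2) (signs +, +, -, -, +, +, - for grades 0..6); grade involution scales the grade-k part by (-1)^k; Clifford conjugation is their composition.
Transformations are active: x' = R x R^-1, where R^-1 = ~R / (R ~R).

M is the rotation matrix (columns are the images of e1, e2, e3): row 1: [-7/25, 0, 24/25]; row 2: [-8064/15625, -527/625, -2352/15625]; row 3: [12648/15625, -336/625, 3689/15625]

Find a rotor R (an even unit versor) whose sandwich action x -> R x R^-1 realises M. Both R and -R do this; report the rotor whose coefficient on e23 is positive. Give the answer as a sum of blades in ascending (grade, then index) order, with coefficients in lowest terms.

Method: write R = a + b12*e12 + b13*e13 + b23*e23 with a^2 + b12^2 + b13^2 + b23^2 = 1 (so R^-1 = ~R). Expanding the columns R e_j ~R gives tr M = 4a^2 - 1 and, from the antisymmetric part, M21 - M12 = -4a*b12, M13 - M31 = 4a*b13, M32 - M23 = -4a*b23.
Here tr M = -13861/15625, so a^2 = (1 + tr M)/4 = 441/15625 and a = ±21/125. Taking a = 21/125: M21 - M12 = -8064/15625, M13 - M31 = 2352/15625, M32 - M23 = -6048/15625, giving b12 = 96/125, b13 = 28/125, b23 = 72/125, i.e. R = 21/125 + 96/125*e12 + 28/125*e13 + 72/125*e23.
Its e23 coefficient is already positive.
Answer: 21/125 + 96/125*e12 + 28/125*e13 + 72/125*e23. Recall the cover is two-to-one: with M of trace -13861/15625, both preimages act alike, and the stated e23 sign chooses the sheet.


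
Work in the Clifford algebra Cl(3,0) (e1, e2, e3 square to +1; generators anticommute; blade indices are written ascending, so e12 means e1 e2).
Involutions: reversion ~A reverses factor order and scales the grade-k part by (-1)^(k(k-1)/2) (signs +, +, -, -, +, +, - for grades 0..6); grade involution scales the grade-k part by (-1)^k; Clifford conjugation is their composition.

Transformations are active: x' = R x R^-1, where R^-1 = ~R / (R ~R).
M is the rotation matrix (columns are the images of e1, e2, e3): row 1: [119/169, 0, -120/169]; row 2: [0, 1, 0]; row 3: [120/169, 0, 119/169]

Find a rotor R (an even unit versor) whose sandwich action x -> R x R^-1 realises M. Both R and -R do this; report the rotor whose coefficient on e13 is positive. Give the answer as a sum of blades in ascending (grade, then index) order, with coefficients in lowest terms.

Method: write R = a + b12*e12 + b13*e13 + b23*e23 with a^2 + b12^2 + b13^2 + b23^2 = 1 (so R^-1 = ~R). Expanding the columns R e_j ~R gives tr M = 4a^2 - 1 and, from the antisymmetric part, M21 - M12 = -4a*b12, M13 - M31 = 4a*b13, M32 - M23 = -4a*b23.
Here tr M = 407/169, so a^2 = (1 + tr M)/4 = 144/169 and a = ±12/13. Taking a = 12/13: M21 - M12 = 0, M13 - M31 = -240/169, M32 - M23 = 0, giving b12 = 0, b13 = -5/13, b23 = 0, i.e. R = 12/13 - 5/13*e13.
Its e13 coefficient is negative, so report the other preimage -R.
Answer: -12/13 + 5/13*e13. Recall the cover is two-to-one: with M of trace 407/169, both preimages act alike, and the stated e13 sign chooses the sheet.


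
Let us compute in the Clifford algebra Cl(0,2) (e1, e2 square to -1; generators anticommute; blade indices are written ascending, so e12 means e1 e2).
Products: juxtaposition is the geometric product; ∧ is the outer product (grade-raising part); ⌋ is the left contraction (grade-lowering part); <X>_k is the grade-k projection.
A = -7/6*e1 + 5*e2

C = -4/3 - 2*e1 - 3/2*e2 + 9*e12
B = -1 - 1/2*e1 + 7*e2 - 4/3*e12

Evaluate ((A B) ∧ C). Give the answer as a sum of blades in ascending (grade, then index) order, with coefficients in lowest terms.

step 1: -427/12 - 11/2*e1 - 59/9*e2 - 17/3*e12
step 2: 427/9 + 157/2*e1 + 13417/216*e2 - 2858/9*e12
Answer: 427/9 + 157/2*e1 + 13417/216*e2 - 2858/9*e12


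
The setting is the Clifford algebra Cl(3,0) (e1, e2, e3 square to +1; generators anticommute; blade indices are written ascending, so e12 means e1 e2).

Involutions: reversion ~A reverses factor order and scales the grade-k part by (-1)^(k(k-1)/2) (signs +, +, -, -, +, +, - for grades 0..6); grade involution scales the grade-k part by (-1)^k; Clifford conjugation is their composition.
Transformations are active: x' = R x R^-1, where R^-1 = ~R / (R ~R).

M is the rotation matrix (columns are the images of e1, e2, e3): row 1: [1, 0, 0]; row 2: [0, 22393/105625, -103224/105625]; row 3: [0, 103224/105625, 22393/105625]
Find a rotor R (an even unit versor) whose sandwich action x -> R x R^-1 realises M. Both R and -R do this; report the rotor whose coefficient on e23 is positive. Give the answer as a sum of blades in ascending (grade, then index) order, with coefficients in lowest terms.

Method: write R = a + b12*e12 + b13*e13 + b23*e23 with a^2 + b12^2 + b13^2 + b23^2 = 1 (so R^-1 = ~R). Expanding the columns R e_j ~R gives tr M = 4a^2 - 1 and, from the antisymmetric part, M21 - M12 = -4a*b12, M13 - M31 = 4a*b13, M32 - M23 = -4a*b23.
Here tr M = 150411/105625, so a^2 = (1 + tr M)/4 = 64009/105625 and a = ±253/325. Taking a = 253/325: M21 - M12 = 0, M13 - M31 = 0, M32 - M23 = 206448/105625, giving b12 = 0, b13 = 0, b23 = -204/325, i.e. R = 253/325 - 204/325*e23.
Its e23 coefficient is negative, so report the other preimage -R.
Answer: -253/325 + 204/325*e23. Why the constraint matters: R and -R act identically through the sandwich — M has trace 150411/105625 either way — so only the sign condition on e23 picks one of the two preimages.


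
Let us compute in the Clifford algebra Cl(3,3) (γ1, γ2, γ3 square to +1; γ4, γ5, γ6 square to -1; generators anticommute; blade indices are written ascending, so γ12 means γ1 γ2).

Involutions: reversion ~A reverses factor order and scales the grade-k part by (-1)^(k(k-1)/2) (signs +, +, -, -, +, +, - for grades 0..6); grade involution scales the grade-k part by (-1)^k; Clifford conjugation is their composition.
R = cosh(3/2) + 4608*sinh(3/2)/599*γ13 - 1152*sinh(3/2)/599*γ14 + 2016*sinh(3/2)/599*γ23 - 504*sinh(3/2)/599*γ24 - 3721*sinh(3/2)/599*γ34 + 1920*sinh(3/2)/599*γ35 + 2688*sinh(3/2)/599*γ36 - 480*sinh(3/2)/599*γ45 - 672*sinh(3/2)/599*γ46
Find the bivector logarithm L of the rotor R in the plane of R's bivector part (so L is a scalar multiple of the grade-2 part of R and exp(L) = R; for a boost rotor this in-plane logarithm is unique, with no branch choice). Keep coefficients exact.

The scalar part of R is cosh(3/2), which fixes the rapidity magnitude through cosh (cosh is even, so it cannot fix the sign — the bivector part carries that); dividing the bivector part by sinh of the rapidity gives the plane, and L = rapidity * plane, where the joint sign ambiguity of (rapidity, plane) cancels in the product.
Concretely: cosh(rapidity) = cosh(3/2) gives rapidity = ±3/2, and since rapidity/sinh(rapidity) is even the sign is immaterial: L = (rapidity/sinh(rapidity)) * <R>_2 = (3/(2*sinh(3/2))) * <R>_2.
Answer: 6912/599*γ13 - 1728/599*γ14 + 3024/599*γ23 - 756/599*γ24 - 11163/1198*γ34 + 2880/599*γ35 + 4032/599*γ36 - 720/599*γ45 - 1008/599*γ46


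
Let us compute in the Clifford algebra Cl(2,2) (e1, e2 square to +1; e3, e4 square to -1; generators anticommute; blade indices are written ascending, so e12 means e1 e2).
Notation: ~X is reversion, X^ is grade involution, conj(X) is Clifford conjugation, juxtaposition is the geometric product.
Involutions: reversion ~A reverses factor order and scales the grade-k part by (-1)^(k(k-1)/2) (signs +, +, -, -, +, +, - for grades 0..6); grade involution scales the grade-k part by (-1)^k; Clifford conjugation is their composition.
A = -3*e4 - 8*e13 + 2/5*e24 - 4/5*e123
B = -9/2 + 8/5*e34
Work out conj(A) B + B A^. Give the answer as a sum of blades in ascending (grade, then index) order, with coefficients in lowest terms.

first term: 24/5*e3 - 27/2*e4 - 36*e13 - 64/5*e14 - 16/25*e23 + 9/5*e24 + 18/5*e123 + 32/25*e124
second term: -24/5*e3 - 27/2*e4 + 36*e13 - 64/5*e14 - 16/25*e23 - 9/5*e24 - 18/5*e123 + 32/25*e124
Answer: -27*e4 - 128/5*e14 - 32/25*e23 + 64/25*e124


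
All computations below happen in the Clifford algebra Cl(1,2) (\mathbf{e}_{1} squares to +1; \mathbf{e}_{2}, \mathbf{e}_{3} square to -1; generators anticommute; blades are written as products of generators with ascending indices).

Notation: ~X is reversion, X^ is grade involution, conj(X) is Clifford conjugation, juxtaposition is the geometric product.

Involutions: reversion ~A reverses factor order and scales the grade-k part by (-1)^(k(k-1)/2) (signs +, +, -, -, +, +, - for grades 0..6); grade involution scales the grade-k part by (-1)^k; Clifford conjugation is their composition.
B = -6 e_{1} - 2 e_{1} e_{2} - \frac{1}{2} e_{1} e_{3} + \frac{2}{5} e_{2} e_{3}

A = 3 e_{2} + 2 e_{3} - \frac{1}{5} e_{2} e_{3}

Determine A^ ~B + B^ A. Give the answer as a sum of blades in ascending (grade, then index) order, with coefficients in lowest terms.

first term: -\frac{2}{25} - 7 e_{1} + \frac{4}{5} e_{2} - \frac{6}{5} e_{3} - \frac{179}{10} e_{1} e_{2} - \frac{62}{5} e_{1} e_{3} - \frac{13}{10} e_{1} e_{2} e_{3}
second term: \frac{2}{25} + 7 e_{1} - \frac{4}{5} e_{2} + \frac{6}{5} e_{3} + \frac{181}{10} e_{1} e_{2} + \frac{58}{5} e_{1} e_{3} - \frac{37}{10} e_{1} e_{2} e_{3}
Answer: \frac{1}{5} e_{1} e_{2} - \frac{4}{5} e_{1} e_{3} - 5 e_{1} e_{2} e_{3}


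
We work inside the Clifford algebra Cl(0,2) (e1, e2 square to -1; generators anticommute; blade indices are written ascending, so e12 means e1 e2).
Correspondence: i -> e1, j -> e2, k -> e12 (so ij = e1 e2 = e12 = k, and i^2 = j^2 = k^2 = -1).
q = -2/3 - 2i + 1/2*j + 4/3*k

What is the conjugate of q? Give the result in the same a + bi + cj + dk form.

In blades: q = -2/3 - 2*e1 + 1/2*e2 + 4/3*e12.
Conjugation here is Clifford conjugation: the scalar is fixed and the grade-1 and grade-2 blades all flip sign, giving -2/3 + 2*e1 - 1/2*e2 - 4/3*e12; translating back:
Answer: -2/3 + 2i - 1/2*j - 4/3*k


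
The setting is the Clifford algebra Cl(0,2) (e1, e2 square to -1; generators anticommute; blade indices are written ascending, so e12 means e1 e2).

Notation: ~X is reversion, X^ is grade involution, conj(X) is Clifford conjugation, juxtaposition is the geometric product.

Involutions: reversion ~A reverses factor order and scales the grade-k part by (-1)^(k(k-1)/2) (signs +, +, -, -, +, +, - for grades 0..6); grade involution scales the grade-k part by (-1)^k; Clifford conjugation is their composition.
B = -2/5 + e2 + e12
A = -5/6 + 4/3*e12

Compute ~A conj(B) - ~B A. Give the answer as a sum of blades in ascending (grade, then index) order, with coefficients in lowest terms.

first term: -1 - 4/3*e1 + 5/6*e2 + 41/30*e12
second term: 5/3 + 4/3*e1 - 5/6*e2 + 3/10*e12
Answer: -8/3 - 8/3*e1 + 5/3*e2 + 16/15*e12


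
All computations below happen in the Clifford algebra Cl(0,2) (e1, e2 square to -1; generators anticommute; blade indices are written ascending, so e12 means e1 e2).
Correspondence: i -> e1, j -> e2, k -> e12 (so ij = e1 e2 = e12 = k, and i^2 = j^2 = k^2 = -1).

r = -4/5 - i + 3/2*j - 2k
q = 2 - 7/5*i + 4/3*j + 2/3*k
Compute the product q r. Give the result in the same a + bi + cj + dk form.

In blades: q = 2 - 7/5*e1 + 4/3*e2 + 2/3*e12, r = -4/5 - e1 + 3/2*e2 - 2*e12.
Distribute q over r term by term (generator squares from the signature, products reordered to ascending indices): (2)*r = -8/5 - 2*e1 + 3*e2 - 4*e12; (-7/5*e1)*r = -7/5 + 28/25*e1 - 14/5*e2 - 21/10*e12; (4/3*e2)*r = -2 - 8/3*e1 - 16/15*e2 + 4/3*e12; (2/3*e12)*r = 4/3 - e1 - 2/3*e2 - 8/15*e12.
Sum: -11/3 - 341/75*e1 - 23/15*e2 - 53/10*e12; translating back through the correspondence:
Answer: -11/3 - 341/75*i - 23/15*j - 53/10*k


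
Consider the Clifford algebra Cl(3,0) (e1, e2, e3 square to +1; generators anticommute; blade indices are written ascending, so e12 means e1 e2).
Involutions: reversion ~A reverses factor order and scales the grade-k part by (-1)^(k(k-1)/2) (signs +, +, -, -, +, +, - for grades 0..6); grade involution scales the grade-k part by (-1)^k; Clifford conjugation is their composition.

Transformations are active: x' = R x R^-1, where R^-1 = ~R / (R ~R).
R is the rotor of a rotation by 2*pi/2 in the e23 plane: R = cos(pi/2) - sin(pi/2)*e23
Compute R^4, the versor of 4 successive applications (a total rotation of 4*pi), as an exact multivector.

Half-angle bookkeeping: 4 applications in e23 add up to rotor phase 4*pi/2 = 2*pi, so R^4 = cos(2*pi) - sin(2*pi)*e23.
cos(2*pi) = 1 and sin(2*pi) = 0, so R^4 = 1. The total rotation 4*pi is 2 full turns, so every vector returns to itself, yet the rotor is +1, back on the identity sheet (an even number of 2*pi turns).
Answer: 1


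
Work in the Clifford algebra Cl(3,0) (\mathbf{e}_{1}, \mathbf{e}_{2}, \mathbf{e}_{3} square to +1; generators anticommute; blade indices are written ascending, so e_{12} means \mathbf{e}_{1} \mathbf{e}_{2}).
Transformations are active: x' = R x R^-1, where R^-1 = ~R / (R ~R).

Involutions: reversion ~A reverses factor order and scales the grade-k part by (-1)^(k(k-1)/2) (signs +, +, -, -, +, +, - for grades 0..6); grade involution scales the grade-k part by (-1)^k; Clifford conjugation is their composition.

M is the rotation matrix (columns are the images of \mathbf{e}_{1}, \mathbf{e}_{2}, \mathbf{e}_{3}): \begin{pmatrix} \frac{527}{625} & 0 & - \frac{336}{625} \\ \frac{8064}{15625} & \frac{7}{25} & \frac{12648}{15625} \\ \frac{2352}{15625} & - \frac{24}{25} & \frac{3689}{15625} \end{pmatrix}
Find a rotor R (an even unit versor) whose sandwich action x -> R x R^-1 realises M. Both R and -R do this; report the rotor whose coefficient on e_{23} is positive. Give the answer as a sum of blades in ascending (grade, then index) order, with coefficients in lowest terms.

Method: write R = a + b12*e_{12} + b13*e_{13} + b23*e_{23} with a^2 + b12^2 + b13^2 + b23^2 = 1 (so R^-1 = ~R). Expanding the columns R e_j ~R gives tr M = 4a^2 - 1 and, from the antisymmetric part, M21 - M12 = -4a*b12, M13 - M31 = 4a*b13, M32 - M23 = -4a*b23.
Here tr M = \frac{21239}{15625}, so a^2 = (1 + tr M)/4 = \frac{9216}{15625} and a = ±\frac{96}{125}. Taking a = \frac{96}{125}: M21 - M12 = \frac{8064}{15625}, M13 - M31 = -\frac{10752}{15625}, M32 - M23 = -\frac{27648}{15625}, giving b12 = -\frac{21}{125}, b13 = -\frac{28}{125}, b23 = \frac{72}{125}, i.e. R = \frac{96}{125} - \frac{21}{125} e_{12} - \frac{28}{125} e_{13} + \frac{72}{125} e_{23}.
Its e_{23} coefficient is already positive.
Answer: \frac{96}{125} - \frac{21}{125} e_{12} - \frac{28}{125} e_{13} + \frac{72}{125} e_{23}. Note: both R and -R realise this M (trace \frac{21239}{15625}); the covering map identifies them, and the e_{23}-coefficient sign is the tie-breaker.


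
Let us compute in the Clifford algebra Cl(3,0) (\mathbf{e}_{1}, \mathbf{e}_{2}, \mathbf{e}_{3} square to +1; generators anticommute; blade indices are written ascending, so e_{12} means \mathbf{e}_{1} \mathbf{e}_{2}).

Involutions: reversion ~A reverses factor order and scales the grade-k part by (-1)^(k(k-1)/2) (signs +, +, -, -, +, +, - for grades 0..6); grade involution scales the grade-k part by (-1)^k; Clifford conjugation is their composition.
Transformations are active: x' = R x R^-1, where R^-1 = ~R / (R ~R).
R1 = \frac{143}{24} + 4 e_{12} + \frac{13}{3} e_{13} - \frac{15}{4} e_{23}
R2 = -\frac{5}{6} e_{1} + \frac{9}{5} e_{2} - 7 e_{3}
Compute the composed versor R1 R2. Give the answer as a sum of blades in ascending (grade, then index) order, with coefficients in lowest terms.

Distribute over the terms of R2 (each basis-blade product reordered to ascending indices, repeated generators contracted through their squares):
R1 (-\frac{5}{6} e_{1}) = -\frac{715}{144} e_{1} + \frac{10}{3} e_{2} + \frac{65}{18} e_{3} + \frac{25}{8} e_{123}
R1 (\frac{9}{5} e_{2}) = \frac{36}{5} e_{1} + \frac{429}{40} e_{2} + \frac{27}{4} e_{3} - \frac{39}{5} e_{123}
R1 (-7 e_{3}) = -\frac{91}{3} e_{1} + \frac{105}{4} e_{2} - \frac{1001}{24} e_{3} - 28 e_{123}
Summing the partial products and collecting blades:
Answer: -\frac{20231}{720} e_{1} + \frac{4837}{120} e_{2} - \frac{2257}{72} e_{3} - \frac{1307}{40} e_{123}


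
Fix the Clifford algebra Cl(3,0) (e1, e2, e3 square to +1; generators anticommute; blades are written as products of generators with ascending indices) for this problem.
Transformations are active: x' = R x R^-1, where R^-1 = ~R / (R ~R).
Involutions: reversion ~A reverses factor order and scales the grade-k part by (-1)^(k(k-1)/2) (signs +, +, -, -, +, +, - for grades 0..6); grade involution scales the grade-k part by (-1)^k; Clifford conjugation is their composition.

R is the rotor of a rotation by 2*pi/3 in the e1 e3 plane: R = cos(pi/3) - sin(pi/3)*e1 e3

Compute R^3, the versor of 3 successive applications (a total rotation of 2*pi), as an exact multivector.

Rotor phase runs at HALF the rotation angle; powers of one rotor simply add phase, so after 3 steps in e1 e3 the phase is 3*pi/3 = pi and R^3 = cos(pi) - sin(pi)*e1 e3.
cos(pi) = -1 and sin(pi) = 0, so R^3 = -1. The total rotation 2*pi is 1 full turn, so every vector returns to itself, yet the rotor is -1, on the OTHER sheet of the double cover (an odd number of 2*pi turns).
Answer: -1


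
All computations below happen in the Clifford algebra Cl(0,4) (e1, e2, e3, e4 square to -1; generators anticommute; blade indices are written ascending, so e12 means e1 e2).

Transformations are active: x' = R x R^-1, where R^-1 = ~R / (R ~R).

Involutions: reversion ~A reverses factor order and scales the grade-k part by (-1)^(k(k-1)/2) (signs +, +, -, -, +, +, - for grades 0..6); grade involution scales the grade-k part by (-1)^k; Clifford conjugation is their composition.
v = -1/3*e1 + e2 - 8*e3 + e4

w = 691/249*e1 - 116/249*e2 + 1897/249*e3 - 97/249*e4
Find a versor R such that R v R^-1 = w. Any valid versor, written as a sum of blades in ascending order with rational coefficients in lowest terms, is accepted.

Why this works: both vectors square to -595/9, so q(v) = q(w) and R = v + w = 608/249*e1 + 133/249*e2 - 95/249*e3 + 152/249*e4 carries v to w — its own direction survives, the complement (v - w)/2 flips.
Answer: 608/249*e1 + 133/249*e2 - 95/249*e3 + 152/249*e4


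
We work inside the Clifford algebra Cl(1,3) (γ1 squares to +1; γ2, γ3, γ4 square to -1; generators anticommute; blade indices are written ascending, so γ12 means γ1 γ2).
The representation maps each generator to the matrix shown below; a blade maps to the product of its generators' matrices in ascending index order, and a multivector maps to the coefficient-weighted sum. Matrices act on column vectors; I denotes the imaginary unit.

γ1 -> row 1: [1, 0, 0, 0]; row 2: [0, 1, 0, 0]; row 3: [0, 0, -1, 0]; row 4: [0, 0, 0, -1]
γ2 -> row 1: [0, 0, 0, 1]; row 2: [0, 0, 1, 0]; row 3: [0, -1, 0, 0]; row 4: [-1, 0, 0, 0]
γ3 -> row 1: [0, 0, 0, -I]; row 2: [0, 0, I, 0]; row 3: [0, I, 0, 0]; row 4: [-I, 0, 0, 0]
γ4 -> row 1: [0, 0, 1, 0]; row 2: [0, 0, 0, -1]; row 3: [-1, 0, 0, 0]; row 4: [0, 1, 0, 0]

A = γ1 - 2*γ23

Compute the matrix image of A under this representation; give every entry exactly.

Bivector images (products of the table entries): rho(γ23) = rho(γ2)rho(γ3) = row 1: [-I, 0, 0, 0]; row 2: [0, I, 0, 0]; row 3: [0, 0, -I, 0]; row 4: [0, 0, 0, I].
M = (1)*rho(γ1) + (-2)*rho(γ23), summed entrywise:
Answer: row 1: [1 + 2*I, 0, 0, 0]; row 2: [0, 1 - 2*I, 0, 0]; row 3: [0, 0, -1 + 2*I, 0]; row 4: [0, 0, 0, -1 - 2*I]


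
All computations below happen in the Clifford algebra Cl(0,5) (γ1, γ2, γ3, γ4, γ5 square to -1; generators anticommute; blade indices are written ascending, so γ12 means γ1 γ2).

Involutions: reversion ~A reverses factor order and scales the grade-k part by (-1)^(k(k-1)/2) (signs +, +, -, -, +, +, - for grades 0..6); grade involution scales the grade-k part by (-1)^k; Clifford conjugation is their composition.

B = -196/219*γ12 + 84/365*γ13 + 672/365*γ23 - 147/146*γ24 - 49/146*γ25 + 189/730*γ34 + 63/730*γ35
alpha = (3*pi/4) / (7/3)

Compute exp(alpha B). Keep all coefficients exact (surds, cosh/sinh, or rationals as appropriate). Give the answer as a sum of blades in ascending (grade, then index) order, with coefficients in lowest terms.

B^2 term by term: the squares give (-196/219)^2*(γ12)^2 + (84/365)^2*(γ13)^2 + (672/365)^2*(γ23)^2 + (-147/146)^2*(γ24)^2 + (-49/146)^2*(γ25)^2 + (189/730)^2*(γ34)^2 + (63/730)^2*(γ35)^2 = 38416/47961*(-1) + 7056/133225*(-1) + 451584/133225*(-1) + 21609/21316*(-1) + 2401/21316*(-1) + 35721/532900*(-1) + 3969/532900*(-1) = -49/9 (each basis 2-blade squares to minus the product of its generators' squares); cross terms between blades sharing an index anticommute and cancel; the commuting (index-disjoint) pairs give grade-4 terms 2*c*c'*(blade product), which cancel blade by blade — γ1234: -12348/26645 + 12348/26645 = 0; γ1235: -4116/26645 + 4116/26645 = 0; γ2345: 9261/53290 - 9261/53290 = 0 — confirming B is simple. So B^2 = -49/9.
B^2 = -49/9 — circular case — the even/odd split gives cos and sin: l = 7/3, alpha*l = 3*pi/4, so exp(alpha B) = cos(3*pi/4) + (sin(3*pi/4)/(7/3))*B = -sqrt(2)/2 + (3*sqrt(2)/14)*B.
Answer: -sqrt(2)/2 - 14*sqrt(2)/73*γ12 + 18*sqrt(2)/365*γ13 + 144*sqrt(2)/365*γ23 - 63*sqrt(2)/292*γ24 - 21*sqrt(2)/292*γ25 + 81*sqrt(2)/1460*γ34 + 27*sqrt(2)/1460*γ35


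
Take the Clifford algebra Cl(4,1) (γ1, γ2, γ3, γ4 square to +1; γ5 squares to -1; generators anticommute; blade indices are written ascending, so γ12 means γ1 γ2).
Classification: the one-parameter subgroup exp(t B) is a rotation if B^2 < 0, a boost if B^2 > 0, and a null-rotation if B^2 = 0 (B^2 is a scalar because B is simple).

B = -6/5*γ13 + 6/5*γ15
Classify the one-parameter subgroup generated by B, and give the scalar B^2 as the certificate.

B^2 term by term: the squares give (-6/5)^2*(γ13)^2 + (6/5)^2*(γ15)^2 = 36/25*(-1) + 36/25*(+1) = 0 (each basis 2-blade squares to minus the product of its generators' squares); cross terms between blades sharing an index anticommute and cancel. So B^2 = 0.
Answer: null-rotation, certificate B^2 = 0. The class reads off the invariant scalar 0 directly.


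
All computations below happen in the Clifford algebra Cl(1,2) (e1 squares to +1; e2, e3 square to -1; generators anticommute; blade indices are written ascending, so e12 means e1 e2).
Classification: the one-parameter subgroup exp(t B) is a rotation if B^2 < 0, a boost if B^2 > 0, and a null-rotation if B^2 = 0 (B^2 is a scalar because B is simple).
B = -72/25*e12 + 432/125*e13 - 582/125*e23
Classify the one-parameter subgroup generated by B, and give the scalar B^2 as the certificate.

B^2 term by term: the squares give (-72/25)^2*(e12)^2 + (432/125)^2*(e13)^2 + (-582/125)^2*(e23)^2 = 5184/625*(+1) + 186624/15625*(+1) + 338724/15625*(-1) = -36/25 (each basis 2-blade squares to minus the product of its generators' squares); cross terms between blades sharing an index anticommute and cancel. So B^2 = -36/25.
Answer: rotation, certificate B^2 = -36/25. Because -36/25 is invariant under every versor sandwich, the classification follows from its sign alone.


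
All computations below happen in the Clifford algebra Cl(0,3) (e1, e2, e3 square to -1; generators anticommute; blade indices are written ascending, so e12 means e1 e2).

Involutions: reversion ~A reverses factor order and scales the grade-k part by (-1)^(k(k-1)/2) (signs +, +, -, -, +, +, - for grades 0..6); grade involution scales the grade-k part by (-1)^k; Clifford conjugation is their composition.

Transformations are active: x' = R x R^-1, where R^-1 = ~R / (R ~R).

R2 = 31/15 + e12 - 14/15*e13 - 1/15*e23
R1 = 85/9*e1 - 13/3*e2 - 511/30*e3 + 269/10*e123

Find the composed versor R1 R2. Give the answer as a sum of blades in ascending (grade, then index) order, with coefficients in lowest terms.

Distribute over the terms of R1 (each basis-blade product reordered to ascending indices, repeated generators contracted through their squares):
(85/9*e1) R2 = 527/27*e1 - 85/9*e2 + 238/27*e3 - 17/27*e123
(-13/3*e2) R2 = -13/3*e1 - 403/45*e2 - 13/45*e3 - 182/45*e123
(-511/30*e3) R2 = 3577/225*e1 + 511/450*e2 - 15841/450*e3 - 511/30*e123
(269/10*e123) R2 = 269/150*e1 - 1883/75*e2 - 269/10*e3 + 8339/150*e123
Summing the partial products and collecting blades:
Answer: 44383/1350*e1 - 19067/450*e2 - 36164/675*e3 + 22873/675*e123


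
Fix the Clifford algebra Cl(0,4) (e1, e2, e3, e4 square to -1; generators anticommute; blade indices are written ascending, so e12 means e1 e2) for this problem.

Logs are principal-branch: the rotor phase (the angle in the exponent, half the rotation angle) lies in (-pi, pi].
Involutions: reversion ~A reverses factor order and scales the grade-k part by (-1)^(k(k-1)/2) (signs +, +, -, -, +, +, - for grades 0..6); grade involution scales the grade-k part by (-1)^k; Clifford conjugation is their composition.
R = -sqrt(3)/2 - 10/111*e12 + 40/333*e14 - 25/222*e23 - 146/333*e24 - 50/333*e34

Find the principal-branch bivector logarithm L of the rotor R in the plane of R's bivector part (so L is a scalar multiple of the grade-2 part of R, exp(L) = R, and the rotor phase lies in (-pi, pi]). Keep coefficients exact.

The scalar part of R is -sqrt(3)/2, so the principal-branch rotor phase is pinned; divide the bivector part by its sine to get the unit plane — L is the phase times that plane.
Concretely: cos(phase) = -sqrt(3)/2 gives phase = ±5*pi/6, and since phase/sin(phase) is even the sign is immaterial: L = (phase/sin(phase)) * <R>_2 = (5*pi/3) * <R>_2.
Answer: -50*pi/333*e12 + 200*pi/999*e14 - 125*pi/666*e23 - 730*pi/999*e24 - 250*pi/999*e34


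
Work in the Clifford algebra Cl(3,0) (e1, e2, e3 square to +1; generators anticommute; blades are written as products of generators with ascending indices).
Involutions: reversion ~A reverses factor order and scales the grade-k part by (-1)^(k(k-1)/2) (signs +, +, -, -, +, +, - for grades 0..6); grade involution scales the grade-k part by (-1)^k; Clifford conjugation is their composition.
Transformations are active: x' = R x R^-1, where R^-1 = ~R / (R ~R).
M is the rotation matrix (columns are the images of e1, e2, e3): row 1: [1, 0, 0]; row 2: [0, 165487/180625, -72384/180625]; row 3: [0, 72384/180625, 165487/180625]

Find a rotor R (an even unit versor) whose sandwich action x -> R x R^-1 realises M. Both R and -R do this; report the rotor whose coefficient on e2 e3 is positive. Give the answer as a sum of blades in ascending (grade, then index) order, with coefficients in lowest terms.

Method: write R = a + b12*e1 e2 + b13*e1 e3 + b23*e2 e3 with a^2 + b12^2 + b13^2 + b23^2 = 1 (so R^-1 = ~R). Expanding the columns R e_j ~R gives tr M = 4a^2 - 1 and, from the antisymmetric part, M21 - M12 = -4a*b12, M13 - M31 = 4a*b13, M32 - M23 = -4a*b23.
Here tr M = 511599/180625, so a^2 = (1 + tr M)/4 = 173056/180625 and a = ±416/425. Taking a = 416/425: M21 - M12 = 0, M13 - M31 = 0, M32 - M23 = 144768/180625, giving b12 = 0, b13 = 0, b23 = -87/425, i.e. R = 416/425 - 87/425*e2 e3.
Its e2 e3 coefficient is negative, so report the other preimage -R.
Answer: -416/425 + 87/425*e2 e3. Sheet selection: the two-to-one cover makes ±R indistinguishable at the matrix level (trace 511599/180625), so uniqueness comes from the required sign on e2 e3.


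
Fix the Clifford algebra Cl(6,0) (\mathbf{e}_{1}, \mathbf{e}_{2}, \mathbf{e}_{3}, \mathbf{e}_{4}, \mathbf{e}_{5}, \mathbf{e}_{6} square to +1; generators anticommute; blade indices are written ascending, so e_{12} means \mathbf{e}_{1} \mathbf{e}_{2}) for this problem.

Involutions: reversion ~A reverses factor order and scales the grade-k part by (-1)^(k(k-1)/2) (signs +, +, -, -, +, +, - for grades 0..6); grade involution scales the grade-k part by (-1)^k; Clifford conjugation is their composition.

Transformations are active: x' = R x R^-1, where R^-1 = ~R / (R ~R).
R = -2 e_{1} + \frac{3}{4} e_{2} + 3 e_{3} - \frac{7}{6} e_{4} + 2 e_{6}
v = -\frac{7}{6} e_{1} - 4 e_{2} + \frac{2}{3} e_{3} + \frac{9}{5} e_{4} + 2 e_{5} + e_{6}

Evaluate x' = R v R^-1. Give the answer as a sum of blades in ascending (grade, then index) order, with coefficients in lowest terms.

~R = -2 e_{1} + \frac{3}{4} e_{2} + 3 e_{3} - \frac{7}{6} e_{4} + 2 e_{6}, and R ~R = \frac{2725}{144}, so R^-1 = ~R / (\frac{2725}{144}).
R v = \frac{37}{30} + \frac{71}{8} e_{12} + \frac{13}{6} e_{13} - \frac{893}{180} e_{14} - 4 e_{15} + \frac{1}{3} e_{16} + \frac{25}{2} e_{23} - \frac{199}{60} e_{24} + \frac{3}{2} e_{25} + \frac{35}{4} e_{26} + \frac{278}{45} e_{34} + 6 e_{35} + \frac{5}{3} e_{36} - \frac{7}{3} e_{45} - \frac{143}{30} e_{46} - 4 e_{56}
Answer: \frac{74063}{81750} e_{1} + \frac{55832}{13625} e_{2} - \frac{11266}{40875} e_{3} - \frac{26597}{13625} e_{4} - 2 e_{5} - \frac{10073}{13625} e_{6}


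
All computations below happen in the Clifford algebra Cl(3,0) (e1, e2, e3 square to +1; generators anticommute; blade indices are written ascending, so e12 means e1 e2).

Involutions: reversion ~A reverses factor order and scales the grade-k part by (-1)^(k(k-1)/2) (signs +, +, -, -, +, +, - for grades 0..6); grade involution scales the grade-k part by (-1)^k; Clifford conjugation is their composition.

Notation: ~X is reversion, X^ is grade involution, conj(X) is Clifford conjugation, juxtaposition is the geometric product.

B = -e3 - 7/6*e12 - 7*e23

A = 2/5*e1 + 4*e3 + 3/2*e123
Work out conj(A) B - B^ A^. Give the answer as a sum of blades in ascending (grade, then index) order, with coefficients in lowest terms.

first term: 4 + 21/2*e1 - 413/15*e2 + 7/4*e3 - 3/2*e12 + 2/5*e13 + 112/15*e123
second term: -4 - 21/2*e1 + 413/15*e2 - 7/4*e3 - 3/2*e12 + 2/5*e13 + 112/15*e123
Answer: 8 + 21*e1 - 826/15*e2 + 7/2*e3


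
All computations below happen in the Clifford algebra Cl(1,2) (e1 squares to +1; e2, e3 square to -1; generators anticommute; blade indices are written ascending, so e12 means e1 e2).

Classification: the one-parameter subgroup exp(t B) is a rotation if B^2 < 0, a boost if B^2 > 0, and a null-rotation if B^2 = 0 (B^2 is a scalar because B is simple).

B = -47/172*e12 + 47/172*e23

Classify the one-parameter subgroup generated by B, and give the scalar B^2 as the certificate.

B^2 term by term: the squares give (-47/172)^2*(e12)^2 + (47/172)^2*(e23)^2 = 2209/29584*(+1) + 2209/29584*(-1) = 0 (each basis 2-blade squares to minus the product of its generators' squares); cross terms between blades sharing an index anticommute and cancel. So B^2 = 0.
Answer: null-rotation, certificate B^2 = 0. The class reads off the invariant scalar 0 directly.


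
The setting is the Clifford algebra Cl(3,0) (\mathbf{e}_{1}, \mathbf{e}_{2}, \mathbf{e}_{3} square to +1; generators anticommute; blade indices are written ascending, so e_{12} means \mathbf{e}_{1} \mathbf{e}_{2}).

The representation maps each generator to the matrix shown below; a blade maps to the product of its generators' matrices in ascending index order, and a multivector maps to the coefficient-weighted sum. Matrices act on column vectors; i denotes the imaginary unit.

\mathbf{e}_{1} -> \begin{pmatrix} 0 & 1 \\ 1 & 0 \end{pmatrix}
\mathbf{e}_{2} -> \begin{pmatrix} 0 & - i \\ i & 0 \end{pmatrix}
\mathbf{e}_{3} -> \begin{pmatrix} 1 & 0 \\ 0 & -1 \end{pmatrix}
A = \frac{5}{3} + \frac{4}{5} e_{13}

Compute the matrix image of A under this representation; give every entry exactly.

Bivector images (products of the table entries): rho(e_{13}) = rho(\mathbf{e}_{1})rho(\mathbf{e}_{3}) = \begin{pmatrix} 0 & -1 \\ 1 & 0 \end{pmatrix}.
M = (\frac{5}{3})*1 + (\frac{4}{5})*rho(e_{13}), summed entrywise (1 is the identity matrix):
Answer: \begin{pmatrix} \frac{5}{3} & - \frac{4}{5} \\ \frac{4}{5} & \frac{5}{3} \end{pmatrix}


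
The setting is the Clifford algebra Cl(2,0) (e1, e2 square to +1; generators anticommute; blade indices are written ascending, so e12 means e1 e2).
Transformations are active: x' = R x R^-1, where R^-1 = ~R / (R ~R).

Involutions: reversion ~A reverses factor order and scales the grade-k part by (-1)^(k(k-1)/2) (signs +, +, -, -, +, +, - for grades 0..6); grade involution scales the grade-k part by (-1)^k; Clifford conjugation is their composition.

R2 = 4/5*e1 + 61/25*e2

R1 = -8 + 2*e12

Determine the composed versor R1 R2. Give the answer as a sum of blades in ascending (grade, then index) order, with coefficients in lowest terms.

Distribute over the terms of R1 (each basis-blade product reordered to ascending indices, repeated generators contracted through their squares):
(-8) R2 = -32/5*e1 - 488/25*e2
(2*e12) R2 = 122/25*e1 - 8/5*e2
Summing the partial products and collecting blades:
Answer: -38/25*e1 - 528/25*e2


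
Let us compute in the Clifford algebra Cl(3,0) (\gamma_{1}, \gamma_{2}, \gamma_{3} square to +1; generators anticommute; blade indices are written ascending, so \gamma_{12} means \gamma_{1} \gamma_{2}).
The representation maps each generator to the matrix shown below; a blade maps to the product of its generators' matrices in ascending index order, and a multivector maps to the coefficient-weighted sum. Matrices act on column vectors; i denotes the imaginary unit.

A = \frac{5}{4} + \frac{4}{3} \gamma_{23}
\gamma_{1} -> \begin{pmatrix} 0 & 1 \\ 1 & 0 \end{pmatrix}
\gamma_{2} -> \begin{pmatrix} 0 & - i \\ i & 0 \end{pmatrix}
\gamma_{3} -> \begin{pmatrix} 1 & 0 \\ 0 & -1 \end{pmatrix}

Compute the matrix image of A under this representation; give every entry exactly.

Bivector images (products of the table entries): rho(\gamma_{23}) = rho(\gamma_{2})rho(\gamma_{3}) = \begin{pmatrix} 0 & i \\ i & 0 \end{pmatrix}.
M = (\frac{5}{4})*1 + (\frac{4}{3})*rho(\gamma_{23}), summed entrywise (1 is the identity matrix):
Answer: \begin{pmatrix} \frac{5}{4} & \frac{4 i}{3} \\ \frac{4 i}{3} & \frac{5}{4} \end{pmatrix}


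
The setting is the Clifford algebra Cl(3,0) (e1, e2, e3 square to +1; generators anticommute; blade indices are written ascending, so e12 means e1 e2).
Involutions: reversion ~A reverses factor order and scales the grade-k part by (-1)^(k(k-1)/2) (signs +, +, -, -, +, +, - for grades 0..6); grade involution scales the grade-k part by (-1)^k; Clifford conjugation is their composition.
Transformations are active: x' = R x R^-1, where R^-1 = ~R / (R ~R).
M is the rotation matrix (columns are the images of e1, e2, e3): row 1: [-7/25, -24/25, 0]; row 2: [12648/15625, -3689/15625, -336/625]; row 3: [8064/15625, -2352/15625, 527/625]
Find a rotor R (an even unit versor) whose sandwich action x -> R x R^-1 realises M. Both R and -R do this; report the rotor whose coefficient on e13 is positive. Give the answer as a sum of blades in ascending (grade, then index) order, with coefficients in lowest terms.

Method: write R = a + b12*e12 + b13*e13 + b23*e23 with a^2 + b12^2 + b13^2 + b23^2 = 1 (so R^-1 = ~R). Expanding the columns R e_j ~R gives tr M = 4a^2 - 1 and, from the antisymmetric part, M21 - M12 = -4a*b12, M13 - M31 = 4a*b13, M32 - M23 = -4a*b23.
Here tr M = 5111/15625, so a^2 = (1 + tr M)/4 = 5184/15625 and a = ±72/125. Taking a = 72/125: M21 - M12 = 27648/15625, M13 - M31 = -8064/15625, M32 - M23 = 6048/15625, giving b12 = -96/125, b13 = -28/125, b23 = -21/125, i.e. R = 72/125 - 96/125*e12 - 28/125*e13 - 21/125*e23.
Its e13 coefficient is negative, so report the other preimage -R.
Answer: -72/125 + 96/125*e12 + 28/125*e13 + 21/125*e23. Uniqueness: Spin(3) -> SO(3) maps R and -R to the same rotation of trace 5111/15625; fixing the sign of the e13 coefficient removes the ambiguity.


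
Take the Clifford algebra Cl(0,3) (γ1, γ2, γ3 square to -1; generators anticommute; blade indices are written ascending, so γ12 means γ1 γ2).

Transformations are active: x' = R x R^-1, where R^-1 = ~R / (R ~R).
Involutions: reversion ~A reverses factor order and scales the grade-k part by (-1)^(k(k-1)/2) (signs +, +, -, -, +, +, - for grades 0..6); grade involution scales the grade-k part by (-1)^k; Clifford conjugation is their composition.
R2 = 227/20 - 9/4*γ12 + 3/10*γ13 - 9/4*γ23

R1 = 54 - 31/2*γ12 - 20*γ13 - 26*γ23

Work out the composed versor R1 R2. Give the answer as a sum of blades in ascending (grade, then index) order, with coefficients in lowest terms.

Distribute over the terms of R1 (each basis-blade product reordered to ascending indices, repeated generators contracted through their squares):
(54) R2 = 6129/10 - 243/2*γ12 + 81/5*γ13 - 243/2*γ23
(-31/2*γ12) R2 = -279/8 - 7037/40*γ12 - 279/8*γ13 - 93/20*γ23
(-20*γ13) R2 = 6 + 45*γ12 - 227*γ13 - 45*γ23
(-26*γ23) R2 = -117/2 + 39/5*γ12 + 117/2*γ13 - 2951/10*γ23
Summing the partial products and collecting blades:
Answer: 21021/40 - 1957/8*γ12 - 7487/40*γ13 - 1865/4*γ23


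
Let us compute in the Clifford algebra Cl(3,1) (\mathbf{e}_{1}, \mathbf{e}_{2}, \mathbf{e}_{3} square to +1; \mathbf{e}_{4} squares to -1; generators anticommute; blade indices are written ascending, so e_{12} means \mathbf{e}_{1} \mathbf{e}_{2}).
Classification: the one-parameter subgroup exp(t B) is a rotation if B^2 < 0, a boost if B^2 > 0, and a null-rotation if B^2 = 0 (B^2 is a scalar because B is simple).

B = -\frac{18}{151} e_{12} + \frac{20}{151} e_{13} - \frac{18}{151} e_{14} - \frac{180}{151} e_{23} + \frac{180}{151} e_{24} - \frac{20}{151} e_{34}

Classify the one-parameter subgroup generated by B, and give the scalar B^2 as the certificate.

B^2 term by term: the squares give (-\frac{18}{151})^2*(e_{12})^2 + (\frac{20}{151})^2*(e_{13})^2 + (-\frac{18}{151})^2*(e_{14})^2 + (-\frac{180}{151})^2*(e_{23})^2 + (\frac{180}{151})^2*(e_{24})^2 + (-\frac{20}{151})^2*(e_{34})^2 = \frac{324}{22801}*(-1) + \frac{400}{22801}*(-1) + \frac{324}{22801}*(+1) + \frac{32400}{22801}*(-1) + \frac{32400}{22801}*(+1) + \frac{400}{22801}*(+1) = 0 (each basis 2-blade squares to minus the product of its generators' squares); cross terms between blades sharing an index anticommute and cancel; the commuting (index-disjoint) pairs give grade-4 terms 2*c*c'*(blade product), which cancel blade by blade — e_{1234}: \frac{720}{22801} - \frac{7200}{22801} + \frac{6480}{22801} = 0 — confirming B is simple. So B^2 = 0.
Answer: null-rotation, certificate B^2 = 0. B^2 = 0 is basis-independent, so its sign is the whole story.


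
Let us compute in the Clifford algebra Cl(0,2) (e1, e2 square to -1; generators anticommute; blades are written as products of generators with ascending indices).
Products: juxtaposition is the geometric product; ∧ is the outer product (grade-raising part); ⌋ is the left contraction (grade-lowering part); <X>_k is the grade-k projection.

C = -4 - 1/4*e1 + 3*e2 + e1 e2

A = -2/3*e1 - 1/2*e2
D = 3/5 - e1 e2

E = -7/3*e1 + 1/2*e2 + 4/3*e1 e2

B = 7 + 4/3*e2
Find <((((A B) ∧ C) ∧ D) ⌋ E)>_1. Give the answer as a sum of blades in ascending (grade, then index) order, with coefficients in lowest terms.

step 1: 2/3 - 14/3*e1 - 7/2*e2 - 8/9*e1 e2
step 2: -8/3 + 37/2*e1 + 16*e2 - 767/72*e1 e2
step 3: -8/5 + 111/10*e1 + 48/5*e2 - 149/40*e1 e2
step 4: 391/15 + 248/15*e1 - 78/5*e2 - 32/15*e1 e2
step 5: 248/15*e1 - 78/5*e2
Answer: 248/15*e1 - 78/5*e2


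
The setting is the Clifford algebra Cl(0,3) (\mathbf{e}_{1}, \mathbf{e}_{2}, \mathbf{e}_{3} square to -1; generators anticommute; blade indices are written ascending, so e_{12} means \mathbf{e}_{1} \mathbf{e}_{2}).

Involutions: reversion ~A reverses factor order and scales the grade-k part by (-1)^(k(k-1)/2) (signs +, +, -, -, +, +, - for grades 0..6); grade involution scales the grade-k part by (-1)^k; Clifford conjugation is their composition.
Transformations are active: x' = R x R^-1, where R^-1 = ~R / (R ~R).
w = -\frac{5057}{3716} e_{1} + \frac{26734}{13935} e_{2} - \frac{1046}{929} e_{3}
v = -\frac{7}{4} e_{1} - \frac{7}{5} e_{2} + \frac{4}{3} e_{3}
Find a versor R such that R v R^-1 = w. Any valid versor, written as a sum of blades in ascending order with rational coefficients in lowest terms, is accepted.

Since q(v) = q(w) = -\frac{24481}{3600}, the sum R = v + w = -\frac{2890}{929} e_{1} + \frac{1445}{2787} e_{2} + \frac{578}{2787} e_{3} does the job whenever invertible.
Answer: -\frac{2890}{929} e_{1} + \frac{1445}{2787} e_{2} + \frac{578}{2787} e_{3}


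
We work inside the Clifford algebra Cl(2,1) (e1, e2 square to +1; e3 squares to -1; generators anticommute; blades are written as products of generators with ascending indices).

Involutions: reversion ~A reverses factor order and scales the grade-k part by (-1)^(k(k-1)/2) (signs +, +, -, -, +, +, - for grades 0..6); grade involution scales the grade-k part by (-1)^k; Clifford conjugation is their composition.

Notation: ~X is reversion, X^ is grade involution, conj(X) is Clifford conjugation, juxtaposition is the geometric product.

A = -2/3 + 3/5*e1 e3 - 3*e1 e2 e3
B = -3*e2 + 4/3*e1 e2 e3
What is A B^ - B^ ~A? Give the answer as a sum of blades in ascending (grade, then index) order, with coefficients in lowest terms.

first term: 4 - 6/5*e2 + 9*e1 e3 - 41/45*e1 e2 e3
second term: -4 - 14/5*e2 - 9*e1 e3 + 121/45*e1 e2 e3
Answer: 8 + 8/5*e2 + 18*e1 e3 - 18/5*e1 e2 e3
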